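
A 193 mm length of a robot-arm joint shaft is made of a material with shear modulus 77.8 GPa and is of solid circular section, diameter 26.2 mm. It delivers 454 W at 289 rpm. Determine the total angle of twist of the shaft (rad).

8.04e-4 rad

ω = 2π·289/60 = 30.26 rad/s, so T = P/ω = 454 / 30.26 = 15.00 N·m.
J = πd⁴/32 = π(0.0262)⁴/32 = 4.626×10^-8 m⁴.
θ = T·L/(G·J) = 15.00 × 0.193 / (77.8×10⁹ × 4.626×10^-8) = 8.045×10^-4 rad.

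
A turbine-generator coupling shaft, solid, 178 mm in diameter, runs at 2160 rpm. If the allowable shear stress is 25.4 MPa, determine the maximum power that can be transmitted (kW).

6360 kW

J = πd⁴/32 = π(0.178)⁴/32 = 9.856×10^-5 m⁴.
T_max = τ_allow·J/r = 2.54×10^7 × 9.856×10^-5 / 0.0890 = 28130 N·m.
ω = 2π·2160/60 = 226.2 rad/s, so P_max = T_max·ω = 6.362×10^6 W.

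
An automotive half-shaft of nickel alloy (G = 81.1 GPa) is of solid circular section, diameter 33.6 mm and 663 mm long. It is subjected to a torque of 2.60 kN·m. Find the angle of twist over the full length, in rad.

J = πd⁴/32 = π(0.0336)⁴/32 = 1.251×10^-7 m⁴.
θ = T·L/(G·J) = 2600 × 0.663 / (81.1×10⁹ × 1.251×10^-7) = 0.1699 rad.

0.170 rad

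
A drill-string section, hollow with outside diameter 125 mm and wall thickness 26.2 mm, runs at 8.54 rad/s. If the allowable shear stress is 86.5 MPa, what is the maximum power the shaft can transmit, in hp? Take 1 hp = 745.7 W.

J = π(d_o⁴ − d_i⁴)/32 = π(0.125⁴ − 0.0726⁴)/32 = 2.124×10^-5 m⁴.
T_max = τ_allow·J/r = 8.65×10^7 × 2.124×10^-5 / 0.0625 = 29400 N·m.
ω = 8.54 rad/s, so P_max = T_max·ω = 2.511×10^5 W.

337 hp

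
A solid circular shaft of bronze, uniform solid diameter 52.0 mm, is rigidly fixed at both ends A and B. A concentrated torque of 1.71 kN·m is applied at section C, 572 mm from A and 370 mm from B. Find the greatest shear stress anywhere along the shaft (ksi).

With uniform GJ and both ends fixed, compatibility θ_AC = θ_CB gives T_A·a = T_B·b, together with T_A + T_B = T₀.
T_A = T₀·b/(a+b) = 1710·370/942.0 = 671.7 N·m; T_B = 1038 N·m.
τ in each portion: τ_AC = 2.43×10^7 Pa, τ_CB = 3.76×10^7 Pa; maximum is in CB.
τ_max = T_CB·r/J = 1038·0.0260/7.18×10^-7 = 3.761×10^7 Pa.

5.45 ksi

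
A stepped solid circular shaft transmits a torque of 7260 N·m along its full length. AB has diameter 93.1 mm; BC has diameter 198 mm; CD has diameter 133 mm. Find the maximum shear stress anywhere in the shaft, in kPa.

Under the same torque, τ_max = 16T/(πd³) is largest where d is smallest — segment AB (d = 93.1 mm).
τ_max = 16·7260/(π·(0.0931)³) = 4.582×10^7 Pa.

45800 kPa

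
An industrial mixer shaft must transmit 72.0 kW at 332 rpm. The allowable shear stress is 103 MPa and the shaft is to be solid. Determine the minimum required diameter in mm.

46.8 mm

ω = 2π·332/60 = 34.77 rad/s, so T = P/ω = 72.0×10³ / 34.77 = 2071 N·m.
For a solid shaft τ_max = 16T/(πd³), so d = (16T/(π τ_allow))^(1/3) = (16·2071/(π·1.03×10^8))^(1/3) = 0.04678 m.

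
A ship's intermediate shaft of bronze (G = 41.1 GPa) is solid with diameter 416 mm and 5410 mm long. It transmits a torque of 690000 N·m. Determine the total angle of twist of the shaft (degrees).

1.77°

J = πd⁴/32 = π(0.416)⁴/32 = 2.940×10^-3 m⁴.
θ = T·L/(G·J) = 690000 × 5.41 / (41.1×10⁹ × 2.940×10^-3) = 0.03089 rad.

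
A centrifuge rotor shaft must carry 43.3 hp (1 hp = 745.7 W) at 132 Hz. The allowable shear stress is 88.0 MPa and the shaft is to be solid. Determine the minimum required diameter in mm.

ω = 2π·132 = 829.4 rad/s, so T = P/ω = 43.3×745.7 / 829.4 = 38.93 N·m.
For a solid shaft τ_max = 16T/(πd³), so d = (16T/(π τ_allow))^(1/3) = (16·38.93/(π·8.80×10^7))^(1/3) = 0.01311 m.

13.1 mm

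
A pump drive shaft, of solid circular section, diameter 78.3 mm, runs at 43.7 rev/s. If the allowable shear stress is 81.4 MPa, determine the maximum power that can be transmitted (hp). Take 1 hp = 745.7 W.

J = πd⁴/32 = π(0.0783)⁴/32 = 3.690×10^-6 m⁴.
T_max = τ_allow·J/r = 8.14×10^7 × 3.690×10^-6 / 0.0391 = 7673 N·m.
ω = 2π·43.7 = 274.6 rad/s, so P_max = T_max·ω = 2.107×10^6 W.

2830 hp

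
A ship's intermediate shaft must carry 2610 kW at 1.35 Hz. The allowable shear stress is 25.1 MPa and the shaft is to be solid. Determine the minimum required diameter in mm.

ω = 2π·1.35 = 8.482 rad/s, so T = P/ω = 2610×10³ / 8.482 = 307700 N·m.
For a solid shaft τ_max = 16T/(πd³), so d = (16T/(π τ_allow))^(1/3) = (16·307700/(π·2.51×10^7))^(1/3) = 0.3967 m.

397 mm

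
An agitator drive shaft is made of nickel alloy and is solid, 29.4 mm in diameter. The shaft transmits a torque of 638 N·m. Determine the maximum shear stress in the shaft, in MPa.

128 MPa

J = πd⁴/32 = π(0.0294)⁴/32 = 7.335×10^-8 m⁴.
τ_max = T·r/J = 638.0 × 0.0147 / 7.335×10^-8 = 1.279×10^8 Pa.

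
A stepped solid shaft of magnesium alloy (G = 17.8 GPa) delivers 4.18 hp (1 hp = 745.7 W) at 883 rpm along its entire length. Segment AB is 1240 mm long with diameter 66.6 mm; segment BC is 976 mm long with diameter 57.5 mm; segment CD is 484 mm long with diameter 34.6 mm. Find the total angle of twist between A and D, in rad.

ω = 2π·883/60 = 92.47 rad/s, so T = P/ω = 4.18×745.7 / 92.47 = 33.71 N·m.
J_AB = π(0.0666)⁴/32 = 1.93×10^-6 m⁴; J_BC = π(0.0575)⁴/32 = 1.07×10^-6 m⁴; J_CD = π(0.0346)⁴/32 = 1.41×10^-7 m⁴.
θ = (T/G)·Σ L_i/J_i = (33.71/17.8×10⁹)·(1.24/1.93×10^-6 + 0.976/1.07×10^-6 + 0.484/1.41×10^-7) = 9.452×10^-3 rad.

0.00945 rad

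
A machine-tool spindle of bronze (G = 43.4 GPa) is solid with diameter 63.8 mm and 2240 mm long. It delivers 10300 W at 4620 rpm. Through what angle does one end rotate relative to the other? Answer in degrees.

0.0387°

ω = 2π·4620/60 = 483.8 rad/s, so T = P/ω = 10300 / 483.8 = 21.29 N·m.
J = πd⁴/32 = π(0.0638)⁴/32 = 1.627×10^-6 m⁴.
θ = T·L/(G·J) = 21.29 × 2.24 / (43.4×10⁹ × 1.627×10^-6) = 6.755×10^-4 rad.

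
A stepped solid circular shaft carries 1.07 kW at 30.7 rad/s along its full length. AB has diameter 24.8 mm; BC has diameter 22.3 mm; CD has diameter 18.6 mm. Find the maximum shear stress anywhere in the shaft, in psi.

4000 psi

ω = 30.7 rad/s, so T = P/ω = 1.07×10³ / 30.70 = 34.85 N·m.
Under the same torque, τ_max = 16T/(πd³) is largest where d is smallest — segment CD (d = 18.6 mm).
τ_max = 16·34.85/(π·(0.0186)³) = 2.759×10^7 Pa.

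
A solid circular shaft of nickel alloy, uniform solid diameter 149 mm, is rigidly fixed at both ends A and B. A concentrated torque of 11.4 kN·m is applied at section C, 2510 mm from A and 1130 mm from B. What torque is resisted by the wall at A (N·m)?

With uniform GJ and both ends fixed, compatibility θ_AC = θ_CB gives T_A·a = T_B·b, together with T_A + T_B = T₀.
T_A = T₀·b/(a+b) = 11400·1130/3640 = 3539 N·m; T_B = 7861 N·m.

3540 N·m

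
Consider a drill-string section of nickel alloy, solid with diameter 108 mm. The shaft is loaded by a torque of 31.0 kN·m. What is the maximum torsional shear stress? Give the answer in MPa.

J = πd⁴/32 = π(0.108)⁴/32 = 1.336×10^-5 m⁴.
τ_max = T·r/J = 31000 × 0.0540 / 1.336×10^-5 = 1.253×10^8 Pa.

125 MPa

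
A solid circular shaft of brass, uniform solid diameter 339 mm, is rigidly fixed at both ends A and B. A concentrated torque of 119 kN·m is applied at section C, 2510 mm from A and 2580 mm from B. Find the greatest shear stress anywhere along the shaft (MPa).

With uniform GJ and both ends fixed, compatibility θ_AC = θ_CB gives T_A·a = T_B·b, together with T_A + T_B = T₀.
T_A = T₀·b/(a+b) = 119000·2580/5090 = 60320 N·m; T_B = 58680 N·m.
τ in each portion: τ_AC = 7.89×10^6 Pa, τ_CB = 7.67×10^6 Pa; maximum is in AC.
τ_max = T_AC·r/J = 60320·0.170/1.30×10^-3 = 7.885×10^6 Pa.

7.89 MPa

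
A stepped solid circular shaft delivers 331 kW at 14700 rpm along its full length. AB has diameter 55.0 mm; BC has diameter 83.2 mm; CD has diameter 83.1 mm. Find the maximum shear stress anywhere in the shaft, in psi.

ω = 2π·14700/60 = 1539 rad/s, so T = P/ω = 331×10³ / 1539 = 215.0 N·m.
Under the same torque, τ_max = 16T/(πd³) is largest where d is smallest — segment AB (d = 55.0 mm).
τ_max = 16·215.0/(π·(0.0550)³) = 6.582×10^6 Pa.

955 psi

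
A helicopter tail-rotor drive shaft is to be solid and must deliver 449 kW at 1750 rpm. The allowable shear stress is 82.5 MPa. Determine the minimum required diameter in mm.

ω = 2π·1750/60 = 183.3 rad/s, so T = P/ω = 449×10³ / 183.3 = 2450 N·m.
For a solid shaft τ_max = 16T/(πd³), so d = (16T/(π τ_allow))^(1/3) = (16·2450/(π·8.25×10^7))^(1/3) = 0.05328 m.

53.3 mm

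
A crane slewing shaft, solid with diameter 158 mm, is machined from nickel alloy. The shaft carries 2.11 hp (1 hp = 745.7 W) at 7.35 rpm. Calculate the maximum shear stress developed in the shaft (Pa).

ω = 2π·7.35/60 = 0.7697 rad/s, so T = P/ω = 2.11×745.7 / 0.7697 = 2044 N·m.
J = πd⁴/32 = π(0.158)⁴/32 = 6.118×10^-5 m⁴.
τ_max = T·r/J = 2044 × 0.0790 / 6.118×10^-5 = 2.640×10^6 Pa.

2.64e6 Pa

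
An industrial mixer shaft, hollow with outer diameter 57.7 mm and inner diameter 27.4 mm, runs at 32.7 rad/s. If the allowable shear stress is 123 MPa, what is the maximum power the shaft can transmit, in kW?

J = π(d_o⁴ − d_i⁴)/32 = π(0.0577⁴ − 0.0274⁴)/32 = 1.033×10^-6 m⁴.
T_max = τ_allow·J/r = 1.23×10^8 × 1.033×10^-6 / 0.0289 = 4403 N·m.
ω = 32.7 rad/s, so P_max = T_max·ω = 1.440×10^5 W.

144 kW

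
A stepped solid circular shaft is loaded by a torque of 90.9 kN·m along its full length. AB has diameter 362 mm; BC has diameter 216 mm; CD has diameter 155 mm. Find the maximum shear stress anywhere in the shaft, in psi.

18000 psi

Under the same torque, τ_max = 16T/(πd³) is largest where d is smallest — segment CD (d = 155 mm).
τ_max = 16·90900/(π·(0.155)³) = 1.243×10^8 Pa.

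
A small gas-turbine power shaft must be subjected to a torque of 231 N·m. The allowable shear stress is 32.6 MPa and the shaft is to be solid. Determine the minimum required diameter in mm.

For a solid shaft τ_max = 16T/(πd³), so d = (16T/(π τ_allow))^(1/3) = (16·231.0/(π·3.26×10^7))^(1/3) = 0.03305 m.

33.0 mm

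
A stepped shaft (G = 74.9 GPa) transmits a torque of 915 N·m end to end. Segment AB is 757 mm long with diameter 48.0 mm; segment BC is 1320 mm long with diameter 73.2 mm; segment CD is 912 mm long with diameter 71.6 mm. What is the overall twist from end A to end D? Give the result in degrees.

1.59°

J_AB = π(0.0480)⁴/32 = 5.21×10^-7 m⁴; J_BC = π(0.0732)⁴/32 = 2.82×10^-6 m⁴; J_CD = π(0.0716)⁴/32 = 2.58×10^-6 m⁴.
θ = (T/G)·Σ L_i/J_i = (915.0/74.9×10⁹)·(0.757/5.21×10^-7 + 1.32/2.82×10^-6 + 0.912/2.58×10^-6) = 0.02778 rad.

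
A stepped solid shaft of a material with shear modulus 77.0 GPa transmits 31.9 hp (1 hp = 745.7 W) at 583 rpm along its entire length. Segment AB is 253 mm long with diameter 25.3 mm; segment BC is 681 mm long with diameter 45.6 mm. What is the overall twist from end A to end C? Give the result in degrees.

ω = 2π·583/60 = 61.05 rad/s, so T = P/ω = 31.9×745.7 / 61.05 = 389.6 N·m.
J_AB = π(0.0253)⁴/32 = 4.02×10^-8 m⁴; J_BC = π(0.0456)⁴/32 = 4.24×10^-7 m⁴.
θ = (T/G)·Σ L_i/J_i = (389.6/77.0×10⁹)·(0.253/4.02×10^-8 + 0.681/4.24×10^-7) = 0.03995 rad.

2.29°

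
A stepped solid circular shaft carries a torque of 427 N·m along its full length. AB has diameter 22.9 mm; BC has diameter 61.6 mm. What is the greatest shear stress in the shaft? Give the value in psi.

26300 psi

Under the same torque, τ_max = 16T/(πd³) is largest where d is smallest — segment AB (d = 22.9 mm).
τ_max = 16·427.0/(π·(0.0229)³) = 1.811×10^8 Pa.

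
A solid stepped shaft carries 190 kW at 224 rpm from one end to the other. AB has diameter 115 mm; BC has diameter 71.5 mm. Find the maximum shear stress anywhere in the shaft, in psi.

16400 psi

ω = 2π·224/60 = 23.46 rad/s, so T = P/ω = 190×10³ / 23.46 = 8100 N·m.
Under the same torque, τ_max = 16T/(πd³) is largest where d is smallest — segment BC (d = 71.5 mm).
τ_max = 16·8100/(π·(0.0715)³) = 1.129×10^8 Pa.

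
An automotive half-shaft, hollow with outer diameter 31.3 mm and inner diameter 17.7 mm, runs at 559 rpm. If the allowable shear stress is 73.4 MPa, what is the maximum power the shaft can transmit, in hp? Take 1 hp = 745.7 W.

31.1 hp

J = π(d_o⁴ − d_i⁴)/32 = π(0.0313⁴ − 0.0177⁴)/32 = 8.459×10^-8 m⁴.
T_max = τ_allow·J/r = 7.34×10^7 × 8.459×10^-8 / 0.0157 = 396.7 N·m.
ω = 2π·559/60 = 58.54 rad/s, so P_max = T_max·ω = 2.322×10^4 W.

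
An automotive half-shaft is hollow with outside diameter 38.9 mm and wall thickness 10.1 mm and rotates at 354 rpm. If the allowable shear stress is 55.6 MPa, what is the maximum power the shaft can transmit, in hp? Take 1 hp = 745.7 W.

30.2 hp

J = π(d_o⁴ − d_i⁴)/32 = π(0.0389⁴ − 0.0187⁴)/32 = 2.128×10^-7 m⁴.
T_max = τ_allow·J/r = 5.56×10^7 × 2.128×10^-7 / 0.0194 = 608.3 N·m.
ω = 2π·354/60 = 37.07 rad/s, so P_max = T_max·ω = 2.255×10^4 W.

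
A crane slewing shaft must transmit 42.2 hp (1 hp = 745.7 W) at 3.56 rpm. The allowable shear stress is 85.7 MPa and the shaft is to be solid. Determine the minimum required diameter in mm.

171 mm

ω = 2π·3.56/60 = 0.3728 rad/s, so T = P/ω = 42.2×745.7 / 0.3728 = 84410 N·m.
For a solid shaft τ_max = 16T/(πd³), so d = (16T/(π τ_allow))^(1/3) = (16·84410/(π·8.57×10^7))^(1/3) = 0.1712 m.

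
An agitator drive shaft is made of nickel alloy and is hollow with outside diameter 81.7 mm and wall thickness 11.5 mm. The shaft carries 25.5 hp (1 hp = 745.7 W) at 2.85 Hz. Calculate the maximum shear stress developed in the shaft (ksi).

ω = 2π·2.85 = 17.91 rad/s, so T = P/ω = 25.5×745.7 / 17.91 = 1062 N·m.
J = π(d_o⁴ − d_i⁴)/32 = π(0.0817⁴ − 0.0587⁴)/32 = 3.208×10^-6 m⁴.
τ_max = T·r/J = 1062 × 0.0409 / 3.208×10^-6 = 1.352×10^7 Pa.

1.96 ksi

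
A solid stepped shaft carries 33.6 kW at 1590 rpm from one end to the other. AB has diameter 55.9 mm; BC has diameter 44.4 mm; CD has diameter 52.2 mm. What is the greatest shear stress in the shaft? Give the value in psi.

ω = 2π·1590/60 = 166.5 rad/s, so T = P/ω = 33.6×10³ / 166.5 = 201.8 N·m.
Under the same torque, τ_max = 16T/(πd³) is largest where d is smallest — segment BC (d = 44.4 mm).
τ_max = 16·201.8/(π·(0.0444)³) = 1.174×10^7 Pa.

1700 psi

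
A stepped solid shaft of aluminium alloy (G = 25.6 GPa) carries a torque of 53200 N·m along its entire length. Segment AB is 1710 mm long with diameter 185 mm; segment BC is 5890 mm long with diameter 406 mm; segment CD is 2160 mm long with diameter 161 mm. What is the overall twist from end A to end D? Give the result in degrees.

J_AB = π(0.185)⁴/32 = 1.15×10^-4 m⁴; J_BC = π(0.406)⁴/32 = 2.67×10^-3 m⁴; J_CD = π(0.161)⁴/32 = 6.60×10^-5 m⁴.
θ = (T/G)·Σ L_i/J_i = (53200/25.6×10⁹)·(1.71/1.15×10^-4 + 5.89/2.67×10^-3 + 2.16/6.60×10^-5) = 0.1035 rad.

5.93°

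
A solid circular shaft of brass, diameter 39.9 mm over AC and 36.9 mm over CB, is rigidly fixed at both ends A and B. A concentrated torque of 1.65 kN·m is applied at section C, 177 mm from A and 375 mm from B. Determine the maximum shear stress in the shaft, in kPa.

98300 kPa

Compatibility: T_A·a/J_AC = T_B·b/J_CB with T_A + T_B = T₀.
J_AC = 2.49×10^-7 m⁴, J_CB = 1.82×10^-7 m⁴, so T_A = T₀·(J_AC/a)/((J_AC/a)+(J_CB/b)) = 1227 N·m, T_B = 423.5 N·m.
τ in each portion: τ_AC = 9.83×10^7 Pa, τ_CB = 4.29×10^7 Pa; maximum is in AC.
τ_max = T_AC·r/J = 1227·0.0199/2.49×10^-7 = 9.834×10^7 Pa.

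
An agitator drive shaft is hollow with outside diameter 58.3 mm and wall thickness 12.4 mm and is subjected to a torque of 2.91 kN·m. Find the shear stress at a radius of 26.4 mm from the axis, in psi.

J = π(d_o⁴ − d_i⁴)/32 = π(0.0583⁴ − 0.0335⁴)/32 = 1.011×10^-6 m⁴.
Shear stress varies linearly with radius: τ = T·r/J = 2910 × 0.0264 / 1.011×10^-6 = 7.602×10^7 Pa.

11000 psi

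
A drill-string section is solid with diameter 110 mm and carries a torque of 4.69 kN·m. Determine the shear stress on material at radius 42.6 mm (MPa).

13.9 MPa

J = πd⁴/32 = π(0.110)⁴/32 = 1.437×10^-5 m⁴.
Shear stress varies linearly with radius: τ = T·r/J = 4690 × 0.0426 / 1.437×10^-5 = 1.390×10^7 Pa.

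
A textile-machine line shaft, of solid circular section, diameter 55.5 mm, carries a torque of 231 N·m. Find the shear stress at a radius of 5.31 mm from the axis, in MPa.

J = πd⁴/32 = π(0.0555)⁴/32 = 9.315×10^-7 m⁴.
Shear stress varies linearly with radius: τ = T·r/J = 231.0 × 0.00531 / 9.315×10^-7 = 1.317×10^6 Pa.

1.32 MPa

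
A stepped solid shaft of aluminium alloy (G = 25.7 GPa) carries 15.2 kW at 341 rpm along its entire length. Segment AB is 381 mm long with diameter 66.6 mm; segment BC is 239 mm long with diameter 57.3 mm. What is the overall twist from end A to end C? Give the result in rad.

ω = 2π·341/60 = 35.71 rad/s, so T = P/ω = 15.2×10³ / 35.71 = 425.7 N·m.
J_AB = π(0.0666)⁴/32 = 1.93×10^-6 m⁴; J_BC = π(0.0573)⁴/32 = 1.06×10^-6 m⁴.
θ = (T/G)·Σ L_i/J_i = (425.7/25.7×10⁹)·(0.381/1.93×10^-6 + 0.239/1.06×10^-6) = 7.007×10^-3 rad.

0.00701 rad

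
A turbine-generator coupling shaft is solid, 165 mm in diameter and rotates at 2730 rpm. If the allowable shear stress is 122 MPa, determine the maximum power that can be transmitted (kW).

30800 kW

J = πd⁴/32 = π(0.165)⁴/32 = 7.277×10^-5 m⁴.
T_max = τ_allow·J/r = 1.22×10^8 × 7.277×10^-5 / 0.0825 = 107600 N·m.
ω = 2π·2730/60 = 285.9 rad/s, so P_max = T_max·ω = 3.076×10^7 W.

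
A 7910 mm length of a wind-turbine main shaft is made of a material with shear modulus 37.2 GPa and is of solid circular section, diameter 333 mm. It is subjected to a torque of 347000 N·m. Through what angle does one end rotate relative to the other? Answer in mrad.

J = πd⁴/32 = π(0.333)⁴/32 = 1.207×10^-3 m⁴.
θ = T·L/(G·J) = 347000 × 7.91 / (37.2×10⁹ × 1.207×10^-3) = 0.06112 rad.

61.1 mrad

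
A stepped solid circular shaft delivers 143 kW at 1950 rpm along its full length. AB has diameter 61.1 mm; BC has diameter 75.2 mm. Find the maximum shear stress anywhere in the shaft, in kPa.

15600 kPa

ω = 2π·1950/60 = 204.2 rad/s, so T = P/ω = 143×10³ / 204.2 = 700.3 N·m.
Under the same torque, τ_max = 16T/(πd³) is largest where d is smallest — segment AB (d = 61.1 mm).
τ_max = 16·700.3/(π·(0.0611)³) = 1.564×10^7 Pa.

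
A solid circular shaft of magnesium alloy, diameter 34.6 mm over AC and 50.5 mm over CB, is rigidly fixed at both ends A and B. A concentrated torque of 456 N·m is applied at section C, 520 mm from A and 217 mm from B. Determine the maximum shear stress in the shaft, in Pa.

1.65e7 Pa

Compatibility: T_A·a/J_AC = T_B·b/J_CB with T_A + T_B = T₀.
J_AC = 1.41×10^-7 m⁴, J_CB = 6.39×10^-7 m⁴, so T_A = T₀·(J_AC/a)/((J_AC/a)+(J_CB/b)) = 38.40 N·m, T_B = 417.6 N·m.
τ in each portion: τ_AC = 4.72×10^6 Pa, τ_CB = 1.65×10^7 Pa; maximum is in CB.
τ_max = T_CB·r/J = 417.6·0.0253/6.39×10^-7 = 1.651×10^7 Pa.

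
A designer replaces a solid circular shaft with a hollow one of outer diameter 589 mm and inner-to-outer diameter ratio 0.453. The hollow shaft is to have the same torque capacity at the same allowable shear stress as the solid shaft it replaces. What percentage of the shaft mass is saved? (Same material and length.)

Equal τ_max and T ⇒ the solid shaft needs d_s³ = d_o³(1−k⁴), so d_s = 589·(1−0.453⁴)^(1/3) = 580.6 mm.
Area ratio A_h/A_s = d_o²(1−k²)/d_s² = (1−k²)/(1−k⁴)^(2/3) = 0.8179.
Mass saving = 1 − 0.8179 = 18.2 %.

18.2 %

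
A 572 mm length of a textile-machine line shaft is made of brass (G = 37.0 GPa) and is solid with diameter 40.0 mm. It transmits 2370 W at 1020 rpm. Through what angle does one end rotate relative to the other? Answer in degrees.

ω = 2π·1020/60 = 106.8 rad/s, so T = P/ω = 2370 / 106.8 = 22.19 N·m.
J = πd⁴/32 = π(0.0400)⁴/32 = 2.513×10^-7 m⁴.
θ = T·L/(G·J) = 22.19 × 0.572 / (37.0×10⁹ × 2.513×10^-7) = 1.365×10^-3 rad.

0.0782°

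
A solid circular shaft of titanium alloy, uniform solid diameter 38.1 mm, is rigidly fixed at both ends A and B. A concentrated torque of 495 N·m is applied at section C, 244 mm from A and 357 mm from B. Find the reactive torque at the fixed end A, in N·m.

294 N·m

With uniform GJ and both ends fixed, compatibility θ_AC = θ_CB gives T_A·a = T_B·b, together with T_A + T_B = T₀.
T_A = T₀·b/(a+b) = 495.0·357/601.0 = 294.0 N·m; T_B = 201.0 N·m.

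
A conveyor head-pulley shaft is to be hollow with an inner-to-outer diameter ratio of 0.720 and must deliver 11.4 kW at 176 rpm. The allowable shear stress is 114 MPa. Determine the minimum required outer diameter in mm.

33.6 mm

ω = 2π·176/60 = 18.43 rad/s, so T = P/ω = 11.4×10³ / 18.43 = 618.5 N·m.
For a hollow shaft with d_i/d_o = 0.720: τ_max = 16T/(π d_o³ (1−k⁴)), so d_o = [16T/(π τ_allow (1−k⁴))]^(1/3) = [16·618.5/(π·1.14×10^8·0.7313)]^(1/3) = 0.03356 m.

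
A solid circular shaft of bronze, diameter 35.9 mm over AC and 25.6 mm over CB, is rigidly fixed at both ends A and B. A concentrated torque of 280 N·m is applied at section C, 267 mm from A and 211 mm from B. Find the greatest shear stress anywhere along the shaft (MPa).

23.2 MPa

Compatibility: T_A·a/J_AC = T_B·b/J_CB with T_A + T_B = T₀.
J_AC = 1.63×10^-7 m⁴, J_CB = 4.22×10^-8 m⁴, so T_A = T₀·(J_AC/a)/((J_AC/a)+(J_CB/b)) = 211.0 N·m, T_B = 69.03 N·m.
τ in each portion: τ_AC = 2.32×10^7 Pa, τ_CB = 2.10×10^7 Pa; maximum is in AC.
τ_max = T_AC·r/J = 211.0·0.0180/1.63×10^-7 = 2.322×10^7 Pa.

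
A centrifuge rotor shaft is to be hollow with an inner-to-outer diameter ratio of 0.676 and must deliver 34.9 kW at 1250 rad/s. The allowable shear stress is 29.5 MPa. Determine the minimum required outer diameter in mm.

18.3 mm

ω = 1250 rad/s, so T = P/ω = 34.9×10³ / 1250 = 27.92 N·m.
For a hollow shaft with d_i/d_o = 0.676: τ_max = 16T/(π d_o³ (1−k⁴)), so d_o = [16T/(π τ_allow (1−k⁴))]^(1/3) = [16·27.92/(π·2.95×10^7·0.7912)]^(1/3) = 0.01826 m.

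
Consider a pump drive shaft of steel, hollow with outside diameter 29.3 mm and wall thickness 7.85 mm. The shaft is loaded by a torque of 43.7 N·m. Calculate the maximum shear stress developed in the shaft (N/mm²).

9.28 N/mm²

J = π(d_o⁴ − d_i⁴)/32 = π(0.0293⁴ − 0.0136⁴)/32 = 6.900×10^-8 m⁴.
τ_max = T·r/J = 43.70 × 0.0146 / 6.900×10^-8 = 9.279×10^6 Pa.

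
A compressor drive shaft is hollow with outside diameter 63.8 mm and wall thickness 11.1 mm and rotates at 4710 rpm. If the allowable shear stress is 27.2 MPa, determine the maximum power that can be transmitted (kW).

J = π(d_o⁴ − d_i⁴)/32 = π(0.0638⁴ − 0.0416⁴)/32 = 1.333×10^-6 m⁴.
T_max = τ_allow·J/r = 2.72×10^7 × 1.333×10^-6 / 0.0319 = 1136 N·m.
ω = 2π·4710/60 = 493.2 rad/s, so P_max = T_max·ω = 5.604×10^5 W.

560 kW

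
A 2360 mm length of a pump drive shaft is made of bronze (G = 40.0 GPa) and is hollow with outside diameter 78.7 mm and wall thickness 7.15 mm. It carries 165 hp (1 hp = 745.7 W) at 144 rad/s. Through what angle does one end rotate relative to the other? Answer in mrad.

24.3 mrad

ω = 144 rad/s, so T = P/ω = 165×745.7 / 144.0 = 854.4 N·m.
J = π(d_o⁴ − d_i⁴)/32 = π(0.0787⁴ − 0.0644⁴)/32 = 2.077×10^-6 m⁴.
θ = T·L/(G·J) = 854.4 × 2.36 / (40.0×10⁹ × 2.077×10^-6) = 0.02427 rad.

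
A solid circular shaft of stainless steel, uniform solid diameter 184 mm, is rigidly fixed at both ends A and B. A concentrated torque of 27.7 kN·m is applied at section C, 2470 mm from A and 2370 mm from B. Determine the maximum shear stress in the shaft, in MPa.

11.6 MPa

With uniform GJ and both ends fixed, compatibility θ_AC = θ_CB gives T_A·a = T_B·b, together with T_A + T_B = T₀.
T_A = T₀·b/(a+b) = 27700·2370/4840 = 13560 N·m; T_B = 14140 N·m.
τ in each portion: τ_AC = 1.11×10^7 Pa, τ_CB = 1.16×10^7 Pa; maximum is in CB.
τ_max = T_CB·r/J = 14140·0.0920/1.13×10^-4 = 1.156×10^7 Pa.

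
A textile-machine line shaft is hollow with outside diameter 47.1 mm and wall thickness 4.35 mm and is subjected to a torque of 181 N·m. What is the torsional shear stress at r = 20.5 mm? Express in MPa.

J = π(d_o⁴ − d_i⁴)/32 = π(0.0471⁴ − 0.0384⁴)/32 = 2.697×10^-7 m⁴.
Shear stress varies linearly with radius: τ = T·r/J = 181.0 × 0.0205 / 2.697×10^-7 = 1.376×10^7 Pa.

13.8 MPa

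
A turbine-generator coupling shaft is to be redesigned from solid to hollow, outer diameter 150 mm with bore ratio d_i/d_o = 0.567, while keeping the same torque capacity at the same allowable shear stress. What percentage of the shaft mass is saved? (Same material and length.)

27.0 %

Equal τ_max and T ⇒ the solid shaft needs d_s³ = d_o³(1−k⁴), so d_s = 150·(1−0.567⁴)^(1/3) = 144.6 mm.
Area ratio A_h/A_s = d_o²(1−k²)/d_s² = (1−k²)/(1−k⁴)^(2/3) = 0.7297.
Mass saving = 1 − 0.7297 = 27.0 %.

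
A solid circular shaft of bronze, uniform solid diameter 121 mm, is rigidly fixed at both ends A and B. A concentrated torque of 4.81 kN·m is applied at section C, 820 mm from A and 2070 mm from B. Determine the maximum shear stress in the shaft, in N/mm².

9.90 N/mm²

With uniform GJ and both ends fixed, compatibility θ_AC = θ_CB gives T_A·a = T_B·b, together with T_A + T_B = T₀.
T_A = T₀·b/(a+b) = 4810·2070/2890 = 3445 N·m; T_B = 1365 N·m.
τ in each portion: τ_AC = 9.90×10^6 Pa, τ_CB = 3.92×10^6 Pa; maximum is in AC.
τ_max = T_AC·r/J = 3445·0.0605/2.10×10^-5 = 9.904×10^6 Pa.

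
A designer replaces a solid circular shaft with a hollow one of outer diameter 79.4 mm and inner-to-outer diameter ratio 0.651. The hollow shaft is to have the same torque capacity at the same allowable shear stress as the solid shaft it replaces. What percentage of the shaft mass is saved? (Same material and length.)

Equal τ_max and T ⇒ the solid shaft needs d_s³ = d_o³(1−k⁴), so d_s = 79.4·(1−0.651⁴)^(1/3) = 74.33 mm.
Area ratio A_h/A_s = d_o²(1−k²)/d_s² = (1−k²)/(1−k⁴)^(2/3) = 0.6575.
Mass saving = 1 − 0.6575 = 34.3 %.

34.3 %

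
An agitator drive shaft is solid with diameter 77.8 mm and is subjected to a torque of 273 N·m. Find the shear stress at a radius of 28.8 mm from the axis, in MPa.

J = πd⁴/32 = π(0.0778)⁴/32 = 3.597×10^-6 m⁴.
Shear stress varies linearly with radius: τ = T·r/J = 273.0 × 0.0288 / 3.597×10^-6 = 2.186×10^6 Pa.

2.19 MPa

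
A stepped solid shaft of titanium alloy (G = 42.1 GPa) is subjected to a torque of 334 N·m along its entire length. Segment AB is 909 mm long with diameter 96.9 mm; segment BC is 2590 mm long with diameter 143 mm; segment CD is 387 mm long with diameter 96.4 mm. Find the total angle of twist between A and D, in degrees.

J_AB = π(0.0969)⁴/32 = 8.66×10^-6 m⁴; J_BC = π(0.143)⁴/32 = 4.11×10^-5 m⁴; J_CD = π(0.0964)⁴/32 = 8.48×10^-6 m⁴.
θ = (T/G)·Σ L_i/J_i = (334.0/42.1×10⁹)·(0.909/8.66×10^-6 + 2.59/4.11×10^-5 + 0.387/8.48×10^-6) = 1.696×10^-3 rad.

0.0972°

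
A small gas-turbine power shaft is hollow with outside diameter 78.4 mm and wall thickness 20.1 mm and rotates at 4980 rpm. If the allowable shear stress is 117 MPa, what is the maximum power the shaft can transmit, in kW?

J = π(d_o⁴ − d_i⁴)/32 = π(0.0784⁴ − 0.0382⁴)/32 = 3.500×10^-6 m⁴.
T_max = τ_allow·J/r = 1.17×10^8 × 3.500×10^-6 / 0.0392 = 10450 N·m.
ω = 2π·4980/60 = 521.5 rad/s, so P_max = T_max·ω = 5.448×10^6 W.

5450 kW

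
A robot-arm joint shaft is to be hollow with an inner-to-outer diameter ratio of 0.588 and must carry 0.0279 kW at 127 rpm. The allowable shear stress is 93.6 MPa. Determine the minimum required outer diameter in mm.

ω = 2π·127/60 = 13.30 rad/s, so T = P/ω = 0.0279×10³ / 13.30 = 2.098 N·m.
For a hollow shaft with d_i/d_o = 0.588: τ_max = 16T/(π d_o³ (1−k⁴)), so d_o = [16T/(π τ_allow (1−k⁴))]^(1/3) = [16·2.098/(π·9.36×10^7·0.8805)]^(1/3) = 0.005061 m.

5.06 mm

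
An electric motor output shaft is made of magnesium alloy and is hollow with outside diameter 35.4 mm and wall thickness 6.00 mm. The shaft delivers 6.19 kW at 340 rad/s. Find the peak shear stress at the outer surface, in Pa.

ω = 340 rad/s, so T = P/ω = 6.19×10³ / 340.0 = 18.21 N·m.
J = π(d_o⁴ − d_i⁴)/32 = π(0.0354⁴ − 0.0234⁴)/32 = 1.247×10^-7 m⁴.
τ_max = T·r/J = 18.21 × 0.0177 / 1.247×10^-7 = 2.583×10^6 Pa.

2.58e6 Pa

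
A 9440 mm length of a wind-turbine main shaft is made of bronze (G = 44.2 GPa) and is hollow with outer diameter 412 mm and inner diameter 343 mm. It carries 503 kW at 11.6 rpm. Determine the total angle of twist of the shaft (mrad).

ω = 2π·11.6/60 = 1.215 rad/s, so T = P/ω = 503×10³ / 1.215 = 414100 N·m.
J = π(d_o⁴ − d_i⁴)/32 = π(0.412⁴ − 0.343⁴)/32 = 1.470×10^-3 m⁴.
θ = T·L/(G·J) = 414100 × 9.44 / (44.2×10⁹ × 1.470×10^-3) = 0.06017 rad.

60.2 mrad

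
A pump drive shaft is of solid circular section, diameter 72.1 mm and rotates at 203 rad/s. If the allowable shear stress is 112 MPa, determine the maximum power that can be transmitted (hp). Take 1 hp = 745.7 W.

2240 hp

J = πd⁴/32 = π(0.0721)⁴/32 = 2.653×10^-6 m⁴.
T_max = τ_allow·J/r = 1.12×10^8 × 2.653×10^-6 / 0.0360 = 8242 N·m.
ω = 203 rad/s, so P_max = T_max·ω = 1.673×10^6 W.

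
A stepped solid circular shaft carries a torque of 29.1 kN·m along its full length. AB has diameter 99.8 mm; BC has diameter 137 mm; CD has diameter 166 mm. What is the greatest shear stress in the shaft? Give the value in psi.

Under the same torque, τ_max = 16T/(πd³) is largest where d is smallest — segment AB (d = 99.8 mm).
τ_max = 16·29100/(π·(0.0998)³) = 1.491×10^8 Pa.

21600 psi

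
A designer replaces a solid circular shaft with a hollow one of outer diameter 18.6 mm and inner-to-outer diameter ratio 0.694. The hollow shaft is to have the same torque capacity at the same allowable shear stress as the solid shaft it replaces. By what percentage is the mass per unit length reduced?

38.2 %

Equal τ_max and T ⇒ the solid shaft needs d_s³ = d_o³(1−k⁴), so d_s = 18.6·(1−0.694⁴)^(1/3) = 17.03 mm.
Area ratio A_h/A_s = d_o²(1−k²)/d_s² = (1−k²)/(1−k⁴)^(2/3) = 0.6181.
Mass saving = 1 − 0.6181 = 38.2 %.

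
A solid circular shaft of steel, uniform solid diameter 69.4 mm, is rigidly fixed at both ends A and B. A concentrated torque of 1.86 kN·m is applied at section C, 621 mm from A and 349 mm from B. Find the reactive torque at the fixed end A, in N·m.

669 N·m

With uniform GJ and both ends fixed, compatibility θ_AC = θ_CB gives T_A·a = T_B·b, together with T_A + T_B = T₀.
T_A = T₀·b/(a+b) = 1860·349/970.0 = 669.2 N·m; T_B = 1191 N·m.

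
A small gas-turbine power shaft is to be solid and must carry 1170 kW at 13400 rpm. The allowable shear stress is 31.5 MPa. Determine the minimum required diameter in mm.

51.3 mm

ω = 2π·13400/60 = 1403 rad/s, so T = P/ω = 1170×10³ / 1403 = 833.8 N·m.
For a solid shaft τ_max = 16T/(πd³), so d = (16T/(π τ_allow))^(1/3) = (16·833.8/(π·3.15×10^7))^(1/3) = 0.05127 m.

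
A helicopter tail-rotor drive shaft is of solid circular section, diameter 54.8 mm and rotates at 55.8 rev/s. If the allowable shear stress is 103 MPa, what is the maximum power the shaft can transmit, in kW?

1170 kW

J = πd⁴/32 = π(0.0548)⁴/32 = 8.854×10^-7 m⁴.
T_max = τ_allow·J/r = 1.03×10^8 × 8.854×10^-7 / 0.0274 = 3328 N·m.
ω = 2π·55.8 = 350.6 rad/s, so P_max = T_max·ω = 1.167×10^6 W.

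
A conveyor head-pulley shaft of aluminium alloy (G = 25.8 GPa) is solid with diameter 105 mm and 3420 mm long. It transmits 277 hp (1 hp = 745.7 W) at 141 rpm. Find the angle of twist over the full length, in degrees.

ω = 2π·141/60 = 14.77 rad/s, so T = P/ω = 277×745.7 / 14.77 = 13990 N·m.
J = πd⁴/32 = π(0.105)⁴/32 = 1.193×10^-5 m⁴.
θ = T·L/(G·J) = 13990 × 3.42 / (25.8×10⁹ × 1.193×10^-5) = 0.1554 rad.

8.90°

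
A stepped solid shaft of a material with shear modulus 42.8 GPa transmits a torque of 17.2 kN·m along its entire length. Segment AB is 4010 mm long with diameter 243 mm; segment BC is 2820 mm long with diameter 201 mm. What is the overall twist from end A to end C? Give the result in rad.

J_AB = π(0.243)⁴/32 = 3.42×10^-4 m⁴; J_BC = π(0.201)⁴/32 = 1.60×10^-4 m⁴.
θ = (T/G)·Σ L_i/J_i = (17200/42.8×10⁹)·(4.01/3.42×10^-4 + 2.82/1.60×10^-4) = 0.01178 rad.

0.0118 rad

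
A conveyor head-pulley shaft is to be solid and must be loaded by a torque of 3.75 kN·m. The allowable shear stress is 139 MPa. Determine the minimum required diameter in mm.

51.6 mm

For a solid shaft τ_max = 16T/(πd³), so d = (16T/(π τ_allow))^(1/3) = (16·3750/(π·1.39×10^8))^(1/3) = 0.05160 m.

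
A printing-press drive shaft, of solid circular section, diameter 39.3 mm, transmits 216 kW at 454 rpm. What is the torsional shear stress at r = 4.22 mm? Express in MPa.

ω = 2π·454/60 = 47.54 rad/s, so T = P/ω = 216×10³ / 47.54 = 4543 N·m.
J = πd⁴/32 = π(0.0393)⁴/32 = 2.342×10^-7 m⁴.
Shear stress varies linearly with radius: τ = T·r/J = 4543 × 0.00422 / 2.342×10^-7 = 8.187×10^7 Pa.

81.9 MPa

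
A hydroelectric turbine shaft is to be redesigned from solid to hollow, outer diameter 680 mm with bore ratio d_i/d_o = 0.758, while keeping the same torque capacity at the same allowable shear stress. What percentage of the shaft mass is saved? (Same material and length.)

Equal τ_max and T ⇒ the solid shaft needs d_s³ = d_o³(1−k⁴), so d_s = 680·(1−0.758⁴)^(1/3) = 595.0 mm.
Area ratio A_h/A_s = d_o²(1−k²)/d_s² = (1−k²)/(1−k⁴)^(2/3) = 0.5557.
Mass saving = 1 − 0.5557 = 44.4 %.

44.4 %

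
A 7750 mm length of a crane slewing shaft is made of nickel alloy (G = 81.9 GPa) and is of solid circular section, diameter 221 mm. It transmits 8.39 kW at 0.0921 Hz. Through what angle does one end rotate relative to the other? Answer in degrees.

ω = 2π·0.0921 = 0.5787 rad/s, so T = P/ω = 8.39×10³ / 0.5787 = 14500 N·m.
J = πd⁴/32 = π(0.221)⁴/32 = 2.342×10^-4 m⁴.
θ = T·L/(G·J) = 14500 × 7.75 / (81.9×10⁹ × 2.342×10^-4) = 5.858×10^-3 rad.

0.336°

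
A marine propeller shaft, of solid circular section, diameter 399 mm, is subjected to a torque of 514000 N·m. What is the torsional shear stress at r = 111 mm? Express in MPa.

J = πd⁴/32 = π(0.399)⁴/32 = 2.488×10^-3 m⁴.
Shear stress varies linearly with radius: τ = T·r/J = 514000 × 0.111 / 2.488×10^-3 = 2.293×10^7 Pa.

22.9 MPa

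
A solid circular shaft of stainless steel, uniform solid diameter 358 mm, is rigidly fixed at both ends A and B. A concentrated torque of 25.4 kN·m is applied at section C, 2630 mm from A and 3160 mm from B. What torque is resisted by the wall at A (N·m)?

13900 N·m

With uniform GJ and both ends fixed, compatibility θ_AC = θ_CB gives T_A·a = T_B·b, together with T_A + T_B = T₀.
T_A = T₀·b/(a+b) = 25400·3160/5790 = 13860 N·m; T_B = 11540 N·m.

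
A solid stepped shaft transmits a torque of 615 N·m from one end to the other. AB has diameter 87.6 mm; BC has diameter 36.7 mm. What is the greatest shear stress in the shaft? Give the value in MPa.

Under the same torque, τ_max = 16T/(πd³) is largest where d is smallest — segment BC (d = 36.7 mm).
τ_max = 16·615.0/(π·(0.0367)³) = 6.336×10^7 Pa.

63.4 MPa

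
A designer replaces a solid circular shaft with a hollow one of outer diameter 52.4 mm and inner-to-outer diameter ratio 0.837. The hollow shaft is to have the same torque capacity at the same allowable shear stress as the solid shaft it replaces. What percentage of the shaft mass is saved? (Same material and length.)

53.0 %

Equal τ_max and T ⇒ the solid shaft needs d_s³ = d_o³(1−k⁴), so d_s = 52.4·(1−0.837⁴)^(1/3) = 41.84 mm.
Area ratio A_h/A_s = d_o²(1−k²)/d_s² = (1−k²)/(1−k⁴)^(2/3) = 0.4696.
Mass saving = 1 − 0.4696 = 53.0 %.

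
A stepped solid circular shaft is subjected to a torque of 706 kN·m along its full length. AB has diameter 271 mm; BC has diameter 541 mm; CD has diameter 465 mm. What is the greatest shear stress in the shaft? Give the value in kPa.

181000 kPa

Under the same torque, τ_max = 16T/(πd³) is largest where d is smallest — segment AB (d = 271 mm).
τ_max = 16·706000/(π·(0.271)³) = 1.807×10^8 Pa.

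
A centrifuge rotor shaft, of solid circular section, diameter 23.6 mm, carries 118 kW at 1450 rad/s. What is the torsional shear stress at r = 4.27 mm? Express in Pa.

1.14e7 Pa

ω = 1450 rad/s, so T = P/ω = 118×10³ / 1450 = 81.38 N·m.
J = πd⁴/32 = π(0.0236)⁴/32 = 3.045×10^-8 m⁴.
Shear stress varies linearly with radius: τ = T·r/J = 81.38 × 0.00427 / 3.045×10^-8 = 1.141×10^7 Pa.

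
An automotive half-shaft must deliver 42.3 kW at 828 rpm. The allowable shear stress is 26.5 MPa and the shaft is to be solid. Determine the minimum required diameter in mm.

45.4 mm

ω = 2π·828/60 = 86.71 rad/s, so T = P/ω = 42.3×10³ / 86.71 = 487.8 N·m.
For a solid shaft τ_max = 16T/(πd³), so d = (16T/(π τ_allow))^(1/3) = (16·487.8/(π·2.65×10^7))^(1/3) = 0.04543 m.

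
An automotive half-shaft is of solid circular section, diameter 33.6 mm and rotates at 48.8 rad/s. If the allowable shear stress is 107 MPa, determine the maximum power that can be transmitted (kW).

J = πd⁴/32 = π(0.0336)⁴/32 = 1.251×10^-7 m⁴.
T_max = τ_allow·J/r = 1.07×10^8 × 1.251×10^-7 / 0.0168 = 797.0 N·m.
ω = 48.8 rad/s, so P_max = T_max·ω = 3.889×10^4 W.

38.9 kW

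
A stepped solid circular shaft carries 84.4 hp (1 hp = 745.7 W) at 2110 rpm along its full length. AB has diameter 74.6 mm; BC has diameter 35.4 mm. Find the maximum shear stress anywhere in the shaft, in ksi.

4.74 ksi

ω = 2π·2110/60 = 221.0 rad/s, so T = P/ω = 84.4×745.7 / 221.0 = 284.8 N·m.
Under the same torque, τ_max = 16T/(πd³) is largest where d is smallest — segment BC (d = 35.4 mm).
τ_max = 16·284.8/(π·(0.0354)³) = 3.270×10^7 Pa.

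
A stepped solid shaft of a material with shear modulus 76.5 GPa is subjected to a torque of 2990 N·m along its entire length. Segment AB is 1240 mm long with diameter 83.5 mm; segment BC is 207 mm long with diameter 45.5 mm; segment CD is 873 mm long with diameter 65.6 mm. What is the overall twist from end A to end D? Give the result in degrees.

J_AB = π(0.0835)⁴/32 = 4.77×10^-6 m⁴; J_BC = π(0.0455)⁴/32 = 4.21×10^-7 m⁴; J_CD = π(0.0656)⁴/32 = 1.82×10^-6 m⁴.
θ = (T/G)·Σ L_i/J_i = (2990/76.5×10⁹)·(1.24/4.77×10^-6 + 0.207/4.21×10^-7 + 0.873/1.82×10^-6) = 0.04815 rad.

2.76°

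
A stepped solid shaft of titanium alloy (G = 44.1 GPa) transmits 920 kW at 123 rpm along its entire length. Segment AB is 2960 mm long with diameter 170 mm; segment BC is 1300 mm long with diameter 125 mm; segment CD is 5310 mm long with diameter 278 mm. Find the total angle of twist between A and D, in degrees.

9.22°

ω = 2π·123/60 = 12.88 rad/s, so T = P/ω = 920×10³ / 12.88 = 71430 N·m.
J_AB = π(0.170)⁴/32 = 8.20×10^-5 m⁴; J_BC = π(0.125)⁴/32 = 2.40×10^-5 m⁴; J_CD = π(0.278)⁴/32 = 5.86×10^-4 m⁴.
θ = (T/G)·Σ L_i/J_i = (71430/44.1×10⁹)·(2.96/8.20×10^-5 + 1.30/2.40×10^-5 + 5.31/5.86×10^-4) = 0.1610 rad.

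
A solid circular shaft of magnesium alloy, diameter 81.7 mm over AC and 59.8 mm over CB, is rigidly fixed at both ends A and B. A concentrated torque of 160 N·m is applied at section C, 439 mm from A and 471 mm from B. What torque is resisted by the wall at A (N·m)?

Compatibility: T_A·a/J_AC = T_B·b/J_CB with T_A + T_B = T₀.
J_AC = 4.37×10^-6 m⁴, J_CB = 1.26×10^-6 m⁴, so T_A = T₀·(J_AC/a)/((J_AC/a)+(J_CB/b)) = 126.2 N·m, T_B = 33.77 N·m.

126 N·m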